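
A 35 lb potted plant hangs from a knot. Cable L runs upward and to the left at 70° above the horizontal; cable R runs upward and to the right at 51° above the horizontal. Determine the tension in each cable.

ΣF_x = 0: −T_L·cos70° + T_R·cos51° = 0 → T_R = 0.543475·T_L.
ΣF_y = 0: T_L·sin70° + T_R·sin51° = 35.
Substitute: T_L·(0.939693 + 0.543475·0.777146) = 35 → T_L = 25.6965 ≈ 25.70 lb.
Then T_R = 0.543475 × 25.6965 = 13.97 lb.

T_L = 25.70 lb, T_R = 13.97 lb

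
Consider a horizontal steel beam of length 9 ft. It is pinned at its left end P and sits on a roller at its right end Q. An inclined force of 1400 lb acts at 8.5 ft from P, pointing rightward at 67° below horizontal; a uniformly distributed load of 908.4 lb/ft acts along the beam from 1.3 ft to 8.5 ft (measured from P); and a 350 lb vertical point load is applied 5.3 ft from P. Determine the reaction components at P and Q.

Resultant of the distributed load: 908.4 × 7.2 = 6540.48 lb at 4.9 ft from P.
Moments about P: Q_y·9 − 1400·sin67°·8.5 − (908.4·7.2)·4.9 − 350·5.3 = 0 → Q_y = 44857.4/9 = 4984.16 ≈ 4984 lb.
ΣF_y = 0: P_y + 4984.16 − 1400·sin67° − 908.4·7.2 − 350 = 0 → P_y = 3195 lb.
ΣF_x = 0: P_x + 1400·cos67° = 0 → P_x = -547.0 lb.

P_x = -547.0 lb, P_y = 3195 lb, Q_y = 4984 lb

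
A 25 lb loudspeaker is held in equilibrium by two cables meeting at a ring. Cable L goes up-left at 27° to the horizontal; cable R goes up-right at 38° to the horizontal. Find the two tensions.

ΣF_x = 0: −T_L·cos27° + T_R·cos38° = 0 → T_R = 1.1307·T_L.
ΣF_y = 0: T_L·sin27° + T_R·sin38° = 25.
Substitute: T_L·(0.45399 + 1.1307·0.615661) = 25 → T_L = 21.7369 ≈ 21.74 lb.
Then T_R = 1.1307 × 21.7369 = 24.58 lb.

T_L = 21.74 lb, T_R = 24.58 lb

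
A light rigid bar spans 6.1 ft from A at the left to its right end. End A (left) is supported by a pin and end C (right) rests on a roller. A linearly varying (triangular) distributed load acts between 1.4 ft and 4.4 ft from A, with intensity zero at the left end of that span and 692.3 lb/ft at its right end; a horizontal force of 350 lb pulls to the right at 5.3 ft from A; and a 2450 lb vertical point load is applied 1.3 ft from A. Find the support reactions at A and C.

Resultant of the triangular load: ½ × 692.3 × 3 = 1038.45 lb, acting at 3.4 ft from A (one-third of the span from the peak).
ΣM about A: C_y·6.1 − (½·692.3·3)·3.4 − 2450·1.3 = 0 → C_y = 6715.73/6.1 = 1100.94 ≈ 1101 lb.
ΣF_y = 0: A_y + 1100.94 − ½·692.3·3 − 2450 = 0 → A_y = 2388 lb.
ΣF_x = 0: A_x + 350 = 0 → A_x = -350.0 lb.

A_x = -350.0 lb, A_y = 2388 lb, C_y = 1101 lb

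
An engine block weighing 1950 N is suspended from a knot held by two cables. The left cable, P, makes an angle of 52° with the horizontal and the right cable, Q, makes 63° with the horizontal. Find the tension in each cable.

ΣF_x = 0: −T_P·cos52° + T_Q·cos63° = 0 → T_Q = 1.35611·T_P.
ΣF_y = 0: T_P·sin52° + T_Q·sin63° = 1950.
Substitute: T_P·(0.788011 + 1.35611·0.891007) = 1950 → T_P = 976.8 N.
Then T_Q = 1.35611 × 976.8 = 1325 N.

T_P = 976.8 N, T_Q = 1325 N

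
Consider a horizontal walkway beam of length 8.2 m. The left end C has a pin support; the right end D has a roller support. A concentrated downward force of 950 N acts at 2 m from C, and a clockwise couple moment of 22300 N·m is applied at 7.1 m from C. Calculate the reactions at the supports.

C_x = 0, C_y = -2001 N, D_y = 2951 N

Moments about C: D_y·8.2 − 950·2 − 22300 = 0 → D_y = 24200/8.2 = 2951.22 ≈ 2951 N.
ΣF_y = 0: C_y + 2951.22 − 950 = 0 → C_y = -2001 N.
ΣF_x = 0: no horizontal applied forces, so C_x = 0.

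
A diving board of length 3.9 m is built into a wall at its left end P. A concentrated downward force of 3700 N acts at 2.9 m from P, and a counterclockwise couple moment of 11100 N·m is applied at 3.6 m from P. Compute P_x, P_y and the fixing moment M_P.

ΣF_x = 0: P_x = 0.
ΣF_y = 0: P_y − 3700 = 0 → P_y = 3700 N.
ΣM about P: M_P − 3700·2.9 + 11100 = 0 → M_P = -370.0 N·m.

P_x = 0, P_y = 3700 N, M_P = -370.0 N·m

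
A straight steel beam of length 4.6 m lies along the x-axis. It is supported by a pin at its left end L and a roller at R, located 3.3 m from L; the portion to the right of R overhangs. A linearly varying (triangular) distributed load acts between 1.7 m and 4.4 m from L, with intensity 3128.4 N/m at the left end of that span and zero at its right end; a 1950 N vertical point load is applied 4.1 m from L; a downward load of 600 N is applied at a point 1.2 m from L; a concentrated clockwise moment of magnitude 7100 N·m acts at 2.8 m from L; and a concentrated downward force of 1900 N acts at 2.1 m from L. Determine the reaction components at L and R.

Resultant of the triangular load: ½ × 3128.4 × 2.7 = 4223.34 N, acting at 2.6 m from L (one-third of the span from the peak).
Taking moments about L: R_y·3.3 − (½·3128.4·2.7)·2.6 − 1950·4.1 − 600·1.2 − 7100 − 1900·2.1 = 0 → R_y = 30785.684/3.3 = 9329 N.
ΣF_y = 0: L_y + 9329 − ½·3128.4·2.7 − 1950 − 600 − 1900 = 0 → L_y = -655.7 N.
ΣF_x = 0: no horizontal applied forces, so L_x = 0.

L_x = 0, L_y = -655.7 N, R_y = 9329 N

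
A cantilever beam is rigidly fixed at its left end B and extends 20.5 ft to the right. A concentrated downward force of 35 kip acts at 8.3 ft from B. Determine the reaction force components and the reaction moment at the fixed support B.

B_x = 0, B_y = 35.00 kip, M_B = 290.5 kip·ft

ΣF_x = 0: B_x = 0.
ΣF_y = 0: B_y − 35 = 0 → B_y = 35.00 kip.
ΣM about B: M_B − 35·8.3 = 0 → M_B = 290.5 kip·ft.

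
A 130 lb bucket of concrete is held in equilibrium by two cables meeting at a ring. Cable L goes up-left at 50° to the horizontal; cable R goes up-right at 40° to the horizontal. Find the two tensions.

T_L = 99.59 lb, T_R = 83.56 lb

ΣF_x = 0: −T_L·cos50° + T_R·cos40° = 0 → T_R = 0.8391·T_L.
ΣF_y = 0: T_L·sin50° + T_R·sin40° = 130.
Substitute: T_L·(0.766044 + 0.8391·0.642788) = 130 → T_L = 99.5858 ≈ 99.59 lb.
Then T_R = 0.8391 × 99.5858 = 83.56 lb.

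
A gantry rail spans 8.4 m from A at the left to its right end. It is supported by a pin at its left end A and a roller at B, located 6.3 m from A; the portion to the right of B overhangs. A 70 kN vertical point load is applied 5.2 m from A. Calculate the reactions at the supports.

A_x = 0, A_y = 12.22 kN, B_y = 57.78 kN

ΣM about A: B_y·6.3 − 70·5.2 = 0 → B_y = 364/6.3 = 57.7778 ≈ 57.78 kN.
ΣF_y = 0: A_y + 57.7778 − 70 = 0 → A_y = 12.22 kN.
ΣF_x = 0: no horizontal applied forces, so A_x = 0.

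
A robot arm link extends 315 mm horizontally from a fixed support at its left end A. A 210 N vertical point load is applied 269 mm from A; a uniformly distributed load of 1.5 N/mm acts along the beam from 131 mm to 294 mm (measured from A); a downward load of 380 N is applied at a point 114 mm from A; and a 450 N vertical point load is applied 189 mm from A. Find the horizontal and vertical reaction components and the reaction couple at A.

A_x = 0, A_y = 1284 N, M_A = 236800 N·mm

Resultant of the distributed load: 1.5 × 163 = 244.5 N at 212.5 mm from A.
ΣF_x = 0: A_x = 0.
ΣF_y = 0: A_y − 210 − 1.5·163 − 380 − 450 = 0 → A_y = 1284 N.
ΣM about A: M_A − 210·269 − (1.5·163)·212.5 − 380·114 − 450·189 = 0 → M_A = 236800 N·mm.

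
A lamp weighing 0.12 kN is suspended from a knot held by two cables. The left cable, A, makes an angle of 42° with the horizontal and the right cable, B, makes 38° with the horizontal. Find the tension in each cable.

ΣF_x = 0: −T_A·cos42° + T_B·cos38° = 0 → T_B = 0.943064·T_A.
ΣF_y = 0: T_A·sin42° + T_B·sin38° = 0.12.
Substitute: T_A·(0.669131 + 0.943064·0.615661) = 0.12 → T_A = 0.0960201 ≈ 0.09602 kN.
Then T_B = 0.943064 × 0.0960201 = 0.09055 kN.

T_A = 0.09602 kN, T_B = 0.09055 kN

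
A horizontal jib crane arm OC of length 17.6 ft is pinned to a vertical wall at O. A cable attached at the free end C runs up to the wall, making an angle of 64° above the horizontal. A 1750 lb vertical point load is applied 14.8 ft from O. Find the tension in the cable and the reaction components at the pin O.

ΣM about O: T·sin64°·17.6 − 1750·14.8 = 0 → T = 25900/(17.6·0.898794) = 1637.29 ≈ 1637 lb.
ΣF_x = 0: O_x − T·cos64° = 0 → O_x = 1637.29 × 0.438371 = 717.7 lb.
ΣF_y = 0: O_y + T·sin64° − 1750 = 0 → O_y = 1750 − 1637.29 × 0.898794 = 278.4 lb.

T = 1637 lb, O_x = 717.7 lb, O_y = 278.4 lb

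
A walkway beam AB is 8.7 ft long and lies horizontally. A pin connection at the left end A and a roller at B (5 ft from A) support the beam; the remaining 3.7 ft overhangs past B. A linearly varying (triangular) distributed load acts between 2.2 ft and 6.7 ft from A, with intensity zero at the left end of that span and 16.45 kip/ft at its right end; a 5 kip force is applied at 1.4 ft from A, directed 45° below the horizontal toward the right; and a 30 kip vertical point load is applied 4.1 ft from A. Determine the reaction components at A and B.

A_x = -3.536 kip, A_y = 6.465 kip, B_y = 64.08 kip

Resultant of the triangular load: ½ × 16.45 × 4.5 = 37.0125 kip, acting at 5.2 ft from A (one-third of the span from the peak).
Taking moments about A: B_y·5 − (½·16.45·4.5)·5.2 − 5·sin45°·1.4 − 30·4.1 = 0 → B_y = 320.415/5 = 64.083 ≈ 64.08 kip.
ΣF_y = 0: A_y + 64.083 − ½·16.45·4.5 − 5·sin45° − 30 = 0 → A_y = 6.465 kip.
ΣF_x = 0: A_x + 5·cos45° = 0 → A_x = -3.536 kip.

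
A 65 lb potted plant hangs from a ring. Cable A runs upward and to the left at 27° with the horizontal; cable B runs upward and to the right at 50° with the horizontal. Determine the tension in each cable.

T_A = 42.88 lb, T_B = 59.44 lb

ΣF_x = 0: −T_A·cos27° + T_B·cos50° = 0 → T_B = 1.38616·T_A.
ΣF_y = 0: T_A·sin27° + T_B·sin50° = 65.
Substitute: T_A·(0.45399 + 1.38616·0.766044) = 65 → T_A = 42.8802 ≈ 42.88 lb.
Then T_B = 1.38616 × 42.8802 = 59.44 lb.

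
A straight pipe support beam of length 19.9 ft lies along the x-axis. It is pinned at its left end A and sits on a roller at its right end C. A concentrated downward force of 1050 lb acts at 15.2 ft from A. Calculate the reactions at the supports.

Moments about A: C_y·19.9 − 1050·15.2 = 0 → C_y = 15960/19.9 = 802.01 ≈ 802.0 lb.
ΣF_y = 0: A_y + 802.01 − 1050 = 0 → A_y = 248.0 lb.
ΣF_x = 0: no horizontal applied forces, so A_x = 0.

A_x = 0, A_y = 248.0 lb, C_y = 802.0 lb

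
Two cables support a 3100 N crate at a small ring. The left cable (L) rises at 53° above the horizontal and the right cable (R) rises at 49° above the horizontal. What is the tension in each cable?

ΣF_x = 0: −T_L·cos53° + T_R·cos49° = 0 → T_R = 0.917318·T_L.
ΣF_y = 0: T_L·sin53° + T_R·sin49° = 3100.
Substitute: T_L·(0.798636 + 0.917318·0.75471) = 3100 → T_L = 2079.22 ≈ 2079 N.
Then T_R = 0.917318 × 2079.22 = 1907 N.

T_L = 2079 N, T_R = 1907 N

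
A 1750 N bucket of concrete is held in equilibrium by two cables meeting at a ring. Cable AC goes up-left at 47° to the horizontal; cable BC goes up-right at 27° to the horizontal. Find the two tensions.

ΣF_x = 0: −T_AC·cos47° + T_BC·cos27° = 0 → T_BC = 0.765425·T_AC.
ΣF_y = 0: T_AC·sin47° + T_BC·sin27° = 1750.
Substitute: T_AC·(0.731354 + 0.765425·0.45399) = 1750 → T_AC = 1622.1 ≈ 1622 N.
Then T_BC = 0.765425 × 1622.1 = 1242 N.

T_AC = 1622 N, T_BC = 1242 N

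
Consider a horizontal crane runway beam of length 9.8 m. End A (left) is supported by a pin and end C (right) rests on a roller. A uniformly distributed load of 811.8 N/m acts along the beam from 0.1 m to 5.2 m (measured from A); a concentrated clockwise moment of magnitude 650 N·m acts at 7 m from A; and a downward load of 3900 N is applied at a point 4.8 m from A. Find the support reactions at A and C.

A_x = 0, A_y = 4944 N, C_y = 3096 N

Resultant of the distributed load: 811.8 × 5.1 = 4140.18 N at 2.65 m from A.
Taking moments about A: C_y·9.8 − (811.8·5.1)·2.65 − 650 − 3900·4.8 = 0 → C_y = 30341.477/9.8 = 3096.07 ≈ 3096 N.
ΣF_y = 0: A_y + 3096.07 − 811.8·5.1 − 3900 = 0 → A_y = 4944 N.
ΣF_x = 0: no horizontal applied forces, so A_x = 0.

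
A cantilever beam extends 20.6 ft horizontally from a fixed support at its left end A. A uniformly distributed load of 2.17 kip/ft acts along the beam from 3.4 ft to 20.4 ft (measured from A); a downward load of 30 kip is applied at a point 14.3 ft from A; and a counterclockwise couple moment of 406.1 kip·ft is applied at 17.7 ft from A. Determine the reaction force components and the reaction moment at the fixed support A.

A_x = 0, A_y = 66.89 kip, M_A = 461.9 kip·ft

Resultant of the distributed load: 2.17 × 17 = 36.89 kip at 11.9 ft from A.
ΣF_x = 0: A_x = 0.
ΣF_y = 0: A_y − 2.17·17 − 30 = 0 → A_y = 66.89 kip.
ΣM about A: M_A − (2.17·17)·11.9 − 30·14.3 + 406.1 = 0 → M_A = 461.9 kip·ft.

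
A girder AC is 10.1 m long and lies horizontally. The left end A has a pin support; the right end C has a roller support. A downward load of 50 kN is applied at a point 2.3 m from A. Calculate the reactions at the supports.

ΣM about A: C_y·10.1 − 50·2.3 = 0 → C_y = 115/10.1 = 11.3861 ≈ 11.39 kN.
ΣF_y = 0: A_y + 11.3861 − 50 = 0 → A_y = 38.61 kN.
ΣF_x = 0: no horizontal applied forces, so A_x = 0.

A_x = 0, A_y = 38.61 kN, C_y = 11.39 kN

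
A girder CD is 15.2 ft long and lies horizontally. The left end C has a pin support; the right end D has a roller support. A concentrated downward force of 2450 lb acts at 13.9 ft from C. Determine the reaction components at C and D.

C_x = 0, C_y = 209.5 lb, D_y = 2240 lb

Moments about C: D_y·15.2 − 2450·13.9 = 0 → D_y = 34055/15.2 = 2240.46 ≈ 2240 lb.
ΣF_y = 0: C_y + 2240.46 − 2450 = 0 → C_y = 209.5 lb.
ΣF_x = 0: no horizontal applied forces, so C_x = 0.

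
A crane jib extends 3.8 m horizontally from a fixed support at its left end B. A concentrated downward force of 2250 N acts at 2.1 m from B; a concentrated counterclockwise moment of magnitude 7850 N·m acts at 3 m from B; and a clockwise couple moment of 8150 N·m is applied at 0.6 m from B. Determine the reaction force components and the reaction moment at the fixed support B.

B_x = 0, B_y = 2250 N, M_B = 5025 N·m

ΣF_x = 0: B_x = 0.
ΣF_y = 0: B_y − 2250 = 0 → B_y = 2250 N.
ΣM about B: M_B − 2250·2.1 + 7850 − 8150 = 0 → M_B = 5025 N·m.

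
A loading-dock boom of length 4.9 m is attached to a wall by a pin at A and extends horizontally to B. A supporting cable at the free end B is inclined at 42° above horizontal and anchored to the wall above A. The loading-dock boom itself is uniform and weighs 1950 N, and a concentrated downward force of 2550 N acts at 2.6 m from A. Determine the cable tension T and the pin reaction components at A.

ΣM about A: T·sin42°·4.9 − 1950·2.45 − 2550·2.6 = 0 → T = 11407.5/(4.9·0.669131) = 3479.23 ≈ 3479 N.
ΣF_x = 0: A_x − T·cos42° = 0 → A_x = 3479.23 × 0.743145 = 2586 N.
ΣF_y = 0: A_y + T·sin42° − 1950 − 2550 = 0 → A_y = 4500 − 3479.23 × 0.669131 = 2172 N.

T = 3479 N, A_x = 2586 N, A_y = 2172 N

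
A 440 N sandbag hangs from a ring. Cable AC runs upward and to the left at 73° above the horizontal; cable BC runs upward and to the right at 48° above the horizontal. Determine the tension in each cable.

ΣF_x = 0: −T_AC·cos73° + T_BC·cos48° = 0 → T_BC = 0.436943·T_AC.
ΣF_y = 0: T_AC·sin73° + T_BC·sin48° = 440.
Substitute: T_AC·(0.956305 + 0.436943·0.743145) = 440 → T_AC = 343.477 ≈ 343.5 N.
Then T_BC = 0.436943 × 343.477 = 150.1 N.

T_AC = 343.5 N, T_BC = 150.1 N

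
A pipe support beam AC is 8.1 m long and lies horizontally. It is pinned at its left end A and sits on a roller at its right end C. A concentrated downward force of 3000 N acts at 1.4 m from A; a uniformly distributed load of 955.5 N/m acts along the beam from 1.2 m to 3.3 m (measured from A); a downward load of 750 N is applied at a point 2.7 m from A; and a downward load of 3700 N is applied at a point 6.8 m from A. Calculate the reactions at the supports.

Resultant of the distributed load: 955.5 × 2.1 = 2006.55 N at 2.25 m from A.
ΣM about A: C_y·8.1 − 3000·1.4 − (955.5·2.1)·2.25 − 750·2.7 − 3700·6.8 = 0 → C_y = 35899.7375/8.1 = 4432.07 ≈ 4432 N.
ΣF_y = 0: A_y + 4432.07 − 3000 − 955.5·2.1 − 750 − 3700 = 0 → A_y = 5024 N.
ΣF_x = 0: no horizontal applied forces, so A_x = 0.

A_x = 0, A_y = 5024 N, C_y = 4432 N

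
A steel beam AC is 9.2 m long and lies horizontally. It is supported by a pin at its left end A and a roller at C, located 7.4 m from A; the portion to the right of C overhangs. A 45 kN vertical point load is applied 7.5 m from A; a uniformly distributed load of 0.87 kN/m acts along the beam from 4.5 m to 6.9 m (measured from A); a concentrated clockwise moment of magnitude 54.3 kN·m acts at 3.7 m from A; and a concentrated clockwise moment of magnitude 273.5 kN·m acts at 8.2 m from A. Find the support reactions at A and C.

A_x = 0, A_y = -44.43 kN, C_y = 91.51 kN

Resultant of the distributed load: 0.87 × 2.4 = 2.088 kN at 5.7 m from A.
Taking moments about A: C_y·7.4 − 45·7.5 − (0.87·2.4)·5.7 − 54.3 − 273.5 = 0 → C_y = 677.2016/7.4 = 91.5137 ≈ 91.51 kN.
ΣF_y = 0: A_y + 91.5137 − 45 − 0.87·2.4 = 0 → A_y = -44.43 kN.
ΣF_x = 0: no horizontal applied forces, so A_x = 0.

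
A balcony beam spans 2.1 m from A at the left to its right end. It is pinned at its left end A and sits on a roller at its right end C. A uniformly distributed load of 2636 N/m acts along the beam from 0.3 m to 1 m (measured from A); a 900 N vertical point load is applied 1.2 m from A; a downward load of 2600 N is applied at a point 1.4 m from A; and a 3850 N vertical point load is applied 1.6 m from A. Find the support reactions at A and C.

A_x = 0, A_y = 3443 N, C_y = 5752 N

Resultant of the distributed load: 2636 × 0.7 = 1845.2 N at 0.65 m from A.
ΣM about A: C_y·2.1 − (2636·0.7)·0.65 − 900·1.2 − 2600·1.4 − 3850·1.6 = 0 → C_y = 12079.38/2.1 = 5752.09 ≈ 5752 N.
ΣF_y = 0: A_y + 5752.09 − 2636·0.7 − 900 − 2600 − 3850 = 0 → A_y = 3443 N.
ΣF_x = 0: no horizontal applied forces, so A_x = 0.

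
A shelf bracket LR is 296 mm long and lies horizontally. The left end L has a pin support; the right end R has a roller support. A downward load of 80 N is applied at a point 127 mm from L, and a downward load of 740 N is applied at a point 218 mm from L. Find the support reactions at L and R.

L_x = 0, L_y = 240.7 N, R_y = 579.3 N

Moments about L: R_y·296 − 80·127 − 740·218 = 0 → R_y = 171480/296 = 579.324 ≈ 579.3 N.
ΣF_y = 0: L_y + 579.324 − 80 − 740 = 0 → L_y = 240.7 N.
ΣF_x = 0: no horizontal applied forces, so L_x = 0.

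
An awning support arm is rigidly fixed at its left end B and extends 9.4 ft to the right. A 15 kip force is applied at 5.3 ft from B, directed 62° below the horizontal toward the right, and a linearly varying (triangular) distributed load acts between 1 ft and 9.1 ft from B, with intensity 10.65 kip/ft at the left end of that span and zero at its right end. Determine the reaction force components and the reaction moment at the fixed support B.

Resultant of the triangular load: ½ × 10.65 × 8.1 = 43.1325 kip, acting at 3.7 ft from B (one-third of the span from the peak).
ΣF_x = 0: B_x + 15·cos62° = 0 → B_x = -7.042 kip.
ΣF_y = 0: B_y − 15·sin62° − ½·10.65·8.1 = 0 → B_y = 56.38 kip.
ΣM about B: M_B − 15·sin62°·5.3 − (½·10.65·8.1)·3.7 = 0 → M_B = 229.8 kip·ft.

B_x = -7.042 kip, B_y = 56.38 kip, M_B = 229.8 kip·ft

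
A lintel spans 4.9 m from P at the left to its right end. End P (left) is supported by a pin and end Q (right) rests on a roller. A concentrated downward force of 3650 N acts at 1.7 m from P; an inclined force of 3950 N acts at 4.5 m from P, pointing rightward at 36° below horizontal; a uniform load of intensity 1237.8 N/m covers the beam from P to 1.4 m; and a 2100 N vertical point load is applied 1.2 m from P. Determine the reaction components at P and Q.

P_x = -3196 N, P_y = 5644 N, Q_y = 4160 N

Resultant of the distributed load: 1237.8 × 1.4 = 1732.92 N at 0.7 m from P.
Moments about P: Q_y·4.9 − 3650·1.7 − 3950·sin36°·4.5 − (1237.8·1.4)·0.7 − 2100·1.2 = 0 → Q_y = 20385.9/4.9 = 4160.39 ≈ 4160 N.
ΣF_y = 0: P_y + 4160.39 − 3650 − 3950·sin36° − 1237.8·1.4 − 2100 = 0 → P_y = 5644 N.
ΣF_x = 0: P_x + 3950·cos36° = 0 → P_x = -3196 N.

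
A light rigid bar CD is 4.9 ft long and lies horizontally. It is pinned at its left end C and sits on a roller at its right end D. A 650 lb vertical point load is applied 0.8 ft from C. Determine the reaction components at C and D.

C_x = 0, C_y = 543.9 lb, D_y = 106.1 lb

ΣM about C: D_y·4.9 − 650·0.8 = 0 → D_y = 520/4.9 = 106.122 ≈ 106.1 lb.
ΣF_y = 0: C_y + 106.122 − 650 = 0 → C_y = 543.9 lb.
ΣF_x = 0: no horizontal applied forces, so C_x = 0.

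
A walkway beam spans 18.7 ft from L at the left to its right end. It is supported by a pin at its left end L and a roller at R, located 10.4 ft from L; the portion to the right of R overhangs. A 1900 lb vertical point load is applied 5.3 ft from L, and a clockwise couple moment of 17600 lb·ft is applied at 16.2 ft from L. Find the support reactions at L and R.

Moments about L: R_y·10.4 − 1900·5.3 − 17600 = 0 → R_y = 27670/10.4 = 2660.58 ≈ 2661 lb.
ΣF_y = 0: L_y + 2660.58 − 1900 = 0 → L_y = -760.6 lb.
ΣF_x = 0: no horizontal applied forces, so L_x = 0.

L_x = 0, L_y = -760.6 lb, R_y = 2661 lb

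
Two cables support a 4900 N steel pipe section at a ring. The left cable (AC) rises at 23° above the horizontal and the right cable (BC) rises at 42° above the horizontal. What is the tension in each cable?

T_AC = 4018 N, T_BC = 4977 N

ΣF_x = 0: −T_AC·cos23° + T_BC·cos42° = 0 → T_BC = 1.23866·T_AC.
ΣF_y = 0: T_AC·sin23° + T_BC·sin42° = 4900.
Substitute: T_AC·(0.390731 + 1.23866·0.669131) = 4900 → T_AC = 4017.85 ≈ 4018 N.
Then T_BC = 1.23866 × 4017.85 = 4977 N.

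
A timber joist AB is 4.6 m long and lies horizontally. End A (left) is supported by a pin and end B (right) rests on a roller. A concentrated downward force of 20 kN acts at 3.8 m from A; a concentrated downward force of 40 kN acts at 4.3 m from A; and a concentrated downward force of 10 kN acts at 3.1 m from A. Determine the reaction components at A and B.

A_x = 0, A_y = 9.348 kN, B_y = 60.65 kN

ΣM about A: B_y·4.6 − 20·3.8 − 40·4.3 − 10·3.1 = 0 → B_y = 279/4.6 = 60.6522 ≈ 60.65 kN.
ΣF_y = 0: A_y + 60.6522 − 20 − 40 − 10 = 0 → A_y = 9.348 kN.
ΣF_x = 0: no horizontal applied forces, so A_x = 0.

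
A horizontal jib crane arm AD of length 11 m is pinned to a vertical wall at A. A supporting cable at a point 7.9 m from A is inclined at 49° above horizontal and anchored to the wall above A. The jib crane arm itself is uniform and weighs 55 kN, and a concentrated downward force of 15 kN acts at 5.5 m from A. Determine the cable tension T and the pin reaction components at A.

ΣM about A: T·sin49°·7.9 − 55·5.5 − 15·5.5 = 0 → T = 385/(7.9·0.75471) = 64.5734 ≈ 64.57 kN.
ΣF_x = 0: A_x − T·cos49° = 0 → A_x = 64.5734 × 0.656059 = 42.36 kN.
ΣF_y = 0: A_y + T·sin49° − 55 − 15 = 0 → A_y = 70 − 64.5734 × 0.75471 = 21.27 kN.

T = 64.57 kN, A_x = 42.36 kN, A_y = 21.27 kN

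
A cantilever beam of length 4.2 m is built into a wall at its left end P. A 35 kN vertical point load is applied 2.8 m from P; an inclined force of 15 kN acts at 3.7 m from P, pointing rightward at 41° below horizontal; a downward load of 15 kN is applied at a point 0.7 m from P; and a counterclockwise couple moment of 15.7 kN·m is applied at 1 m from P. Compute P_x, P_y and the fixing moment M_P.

P_x = -11.32 kN, P_y = 59.84 kN, M_P = 129.2 kN·m

ΣF_x = 0: P_x + 15·cos41° = 0 → P_x = -11.32 kN.
ΣF_y = 0: P_y − 35 − 15·sin41° − 15 = 0 → P_y = 59.84 kN.
ΣM about P: M_P − 35·2.8 − 15·sin41°·3.7 − 15·0.7 + 15.7 = 0 → M_P = 129.2 kN·m.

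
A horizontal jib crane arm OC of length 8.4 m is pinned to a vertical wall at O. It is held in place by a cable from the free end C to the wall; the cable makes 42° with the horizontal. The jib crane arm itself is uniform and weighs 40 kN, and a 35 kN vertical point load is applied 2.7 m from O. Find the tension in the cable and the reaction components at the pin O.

ΣM about O: T·sin42°·8.4 − 40·4.2 − 35·2.7 = 0 → T = 262.5/(8.4·0.669131) = 46.7024 ≈ 46.70 kN.
ΣF_x = 0: O_x − T·cos42° = 0 → O_x = 46.7024 × 0.743145 = 34.71 kN.
ΣF_y = 0: O_y + T·sin42° − 40 − 35 = 0 → O_y = 75 − 46.7024 × 0.669131 = 43.75 kN.

T = 46.70 kN, O_x = 34.71 kN, O_y = 43.75 kN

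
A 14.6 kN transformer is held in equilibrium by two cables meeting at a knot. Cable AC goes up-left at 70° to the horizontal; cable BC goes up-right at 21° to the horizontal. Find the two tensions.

T_AC = 13.63 kN, T_BC = 4.994 kN

ΣF_x = 0: −T_AC·cos70° + T_BC·cos21° = 0 → T_BC = 0.366353·T_AC.
ΣF_y = 0: T_AC·sin70° + T_BC·sin21° = 14.6.
Substitute: T_AC·(0.939693 + 0.366353·0.358368) = 14.6 → T_AC = 13.6323 ≈ 13.63 kN.
Then T_BC = 0.366353 × 13.6323 = 4.994 kN.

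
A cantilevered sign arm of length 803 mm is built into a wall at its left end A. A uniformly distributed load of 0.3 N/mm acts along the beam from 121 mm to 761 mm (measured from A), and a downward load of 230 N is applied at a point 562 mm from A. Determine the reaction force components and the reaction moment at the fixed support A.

Resultant of the distributed load: 0.3 × 640 = 192 N at 441 mm from A.
ΣF_x = 0: A_x = 0.
ΣF_y = 0: A_y − 0.3·640 − 230 = 0 → A_y = 422.0 N.
ΣM about A: M_A − (0.3·640)·441 − 230·562 = 0 → M_A = 213900 N·mm.

A_x = 0, A_y = 422.0 N, M_A = 213900 N·mm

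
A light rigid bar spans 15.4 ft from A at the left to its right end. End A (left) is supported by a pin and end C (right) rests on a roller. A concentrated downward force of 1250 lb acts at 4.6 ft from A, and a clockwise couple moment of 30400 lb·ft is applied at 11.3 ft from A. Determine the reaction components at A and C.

A_x = 0, A_y = -1097 lb, C_y = 2347 lb

Taking moments about A: C_y·15.4 − 1250·4.6 − 30400 = 0 → C_y = 36150/15.4 = 2347.4 ≈ 2347 lb.
ΣF_y = 0: A_y + 2347.4 − 1250 = 0 → A_y = -1097 lb.
ΣF_x = 0: no horizontal applied forces, so A_x = 0.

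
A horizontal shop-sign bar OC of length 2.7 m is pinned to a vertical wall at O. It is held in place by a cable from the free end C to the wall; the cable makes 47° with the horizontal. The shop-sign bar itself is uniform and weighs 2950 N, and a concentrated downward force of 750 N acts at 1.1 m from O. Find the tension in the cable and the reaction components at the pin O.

T = 2435 N, O_x = 1660 N, O_y = 1919 N

ΣM about O: T·sin47°·2.7 − 2950·1.35 − 750·1.1 = 0 → T = 4807.5/(2.7·0.731354) = 2434.6 ≈ 2435 N.
ΣF_x = 0: O_x − T·cos47° = 0 → O_x = 2434.6 × 0.681998 = 1660 N.
ΣF_y = 0: O_y + T·sin47° − 2950 − 750 = 0 → O_y = 3700 − 2434.6 × 0.731354 = 1919 N.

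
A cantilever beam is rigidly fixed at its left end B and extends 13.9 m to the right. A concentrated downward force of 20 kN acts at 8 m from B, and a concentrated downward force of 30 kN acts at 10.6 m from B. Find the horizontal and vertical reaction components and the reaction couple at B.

B_x = 0, B_y = 50.00 kN, M_B = 478.0 kN·m

ΣF_x = 0: B_x = 0.
ΣF_y = 0: B_y − 20 − 30 = 0 → B_y = 50.00 kN.
ΣM about B: M_B − 20·8 − 30·10.6 = 0 → M_B = 478.0 kN·m.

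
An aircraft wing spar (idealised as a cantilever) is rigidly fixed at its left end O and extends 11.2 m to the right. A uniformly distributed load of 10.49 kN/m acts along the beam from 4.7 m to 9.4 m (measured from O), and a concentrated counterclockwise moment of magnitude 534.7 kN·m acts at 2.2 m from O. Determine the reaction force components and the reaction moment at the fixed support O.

O_x = 0, O_y = 49.30 kN, M_O = -187.1 kN·m

Resultant of the distributed load: 10.49 × 4.7 = 49.303 kN at 7.05 m from O.
ΣF_x = 0: O_x = 0.
ΣF_y = 0: O_y − 10.49·4.7 = 0 → O_y = 49.30 kN.
ΣM about O: M_O − (10.49·4.7)·7.05 + 534.7 = 0 → M_O = -187.1 kN·m.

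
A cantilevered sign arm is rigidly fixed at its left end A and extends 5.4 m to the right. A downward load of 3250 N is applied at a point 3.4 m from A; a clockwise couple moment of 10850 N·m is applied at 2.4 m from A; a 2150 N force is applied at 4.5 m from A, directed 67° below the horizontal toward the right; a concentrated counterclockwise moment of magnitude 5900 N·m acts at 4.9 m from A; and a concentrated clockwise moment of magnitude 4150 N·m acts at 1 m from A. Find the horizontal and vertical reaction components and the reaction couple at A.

A_x = -840.1 N, A_y = 5229 N, M_A = 29060 N·m

ΣF_x = 0: A_x + 2150·cos67° = 0 → A_x = -840.1 N.
ΣF_y = 0: A_y − 3250 − 2150·sin67° = 0 → A_y = 5229 N.
ΣM about A: M_A − 3250·3.4 − 10850 − 2150·sin67°·4.5 + 5900 − 4150 = 0 → M_A = 29060 N·m.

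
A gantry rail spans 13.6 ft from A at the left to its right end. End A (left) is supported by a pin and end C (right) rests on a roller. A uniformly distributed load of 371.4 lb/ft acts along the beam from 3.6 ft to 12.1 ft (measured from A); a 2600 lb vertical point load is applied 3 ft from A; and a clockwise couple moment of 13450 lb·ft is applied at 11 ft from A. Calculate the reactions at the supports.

A_x = 0, A_y = 2372 lb, C_y = 3385 lb

Resultant of the distributed load: 371.4 × 8.5 = 3156.9 lb at 7.85 ft from A.
Taking moments about A: C_y·13.6 − (371.4·8.5)·7.85 − 2600·3 − 13450 = 0 → C_y = 46031.665/13.6 = 3384.68 ≈ 3385 lb.
ΣF_y = 0: A_y + 3384.68 − 371.4·8.5 − 2600 = 0 → A_y = 2372 lb.
ΣF_x = 0: no horizontal applied forces, so A_x = 0.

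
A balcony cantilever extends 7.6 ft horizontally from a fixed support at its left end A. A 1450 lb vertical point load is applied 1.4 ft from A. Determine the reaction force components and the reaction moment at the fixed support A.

ΣF_x = 0: A_x = 0.
ΣF_y = 0: A_y − 1450 = 0 → A_y = 1450 lb.
ΣM about A: M_A − 1450·1.4 = 0 → M_A = 2030 lb·ft.

A_x = 0, A_y = 1450 lb, M_A = 2030 lb·ft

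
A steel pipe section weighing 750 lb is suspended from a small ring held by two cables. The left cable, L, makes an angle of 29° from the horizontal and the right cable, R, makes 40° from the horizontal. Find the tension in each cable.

T_L = 615.4 lb, T_R = 702.6 lb

ΣF_x = 0: −T_L·cos29° + T_R·cos40° = 0 → T_R = 1.14173·T_L.
ΣF_y = 0: T_L·sin29° + T_R·sin40° = 750.
Substitute: T_L·(0.48481 + 1.14173·0.642788) = 750 → T_L = 615.41 ≈ 615.4 lb.
Then T_R = 1.14173 × 615.41 = 702.6 lb.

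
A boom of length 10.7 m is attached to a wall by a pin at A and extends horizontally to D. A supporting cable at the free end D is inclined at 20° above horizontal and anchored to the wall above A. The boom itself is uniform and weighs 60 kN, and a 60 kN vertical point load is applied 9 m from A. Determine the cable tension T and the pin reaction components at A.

T = 235.3 kN, A_x = 221.1 kN, A_y = 39.53 kN

ΣM about A: T·sin20°·10.7 − 60·5.35 − 60·9 = 0 → T = 861/(10.7·0.34202) = 235.271 ≈ 235.3 kN.
ΣF_x = 0: A_x − T·cos20° = 0 → A_x = 235.271 × 0.939693 = 221.1 kN.
ΣF_y = 0: A_y + T·sin20° − 60 − 60 = 0 → A_y = 120 − 235.271 × 0.34202 = 39.53 kN.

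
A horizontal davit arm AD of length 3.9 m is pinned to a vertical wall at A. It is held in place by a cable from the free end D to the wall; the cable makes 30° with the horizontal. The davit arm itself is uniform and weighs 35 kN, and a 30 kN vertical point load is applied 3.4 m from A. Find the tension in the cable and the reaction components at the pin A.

ΣM about A: T·sin30°·3.9 − 35·1.95 − 30·3.4 = 0 → T = 170.25/(3.9·0.5) = 87.3077 ≈ 87.31 kN.
ΣF_x = 0: A_x − T·cos30° = 0 → A_x = 87.3077 × 0.866025 = 75.61 kN.
ΣF_y = 0: A_y + T·sin30° − 35 − 30 = 0 → A_y = 65 − 87.3077 × 0.5 = 21.35 kN.

T = 87.31 kN, A_x = 75.61 kN, A_y = 21.35 kN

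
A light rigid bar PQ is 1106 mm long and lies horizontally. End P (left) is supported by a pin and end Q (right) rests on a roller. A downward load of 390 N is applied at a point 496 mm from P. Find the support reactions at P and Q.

ΣM about P: Q_y·1106 − 390·496 = 0 → Q_y = 193440/1106 = 174.901 ≈ 174.9 N.
ΣF_y = 0: P_y + 174.901 − 390 = 0 → P_y = 215.1 N.
ΣF_x = 0: no horizontal applied forces, so P_x = 0.

P_x = 0, P_y = 215.1 N, Q_y = 174.9 N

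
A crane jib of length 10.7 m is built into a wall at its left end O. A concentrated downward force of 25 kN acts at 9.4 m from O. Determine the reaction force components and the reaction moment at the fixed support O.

ΣF_x = 0: O_x = 0.
ΣF_y = 0: O_y − 25 = 0 → O_y = 25.00 kN.
ΣM about O: M_O − 25·9.4 = 0 → M_O = 235.0 kN·m.

O_x = 0, O_y = 25.00 kN, M_O = 235.0 kN·m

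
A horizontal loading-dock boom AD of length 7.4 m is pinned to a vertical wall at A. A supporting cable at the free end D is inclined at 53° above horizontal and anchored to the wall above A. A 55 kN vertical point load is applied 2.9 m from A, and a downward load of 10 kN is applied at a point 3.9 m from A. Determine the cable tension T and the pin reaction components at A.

T = 33.59 kN, A_x = 20.21 kN, A_y = 38.18 kN

ΣM about A: T·sin53°·7.4 − 55·2.9 − 10·3.9 = 0 → T = 198.5/(7.4·0.798636) = 33.5877 ≈ 33.59 kN.
ΣF_x = 0: A_x − T·cos53° = 0 → A_x = 33.5877 × 0.601815 = 20.21 kN.
ΣF_y = 0: A_y + T·sin53° − 55 − 10 = 0 → A_y = 65 − 33.5877 × 0.798636 = 38.18 kN.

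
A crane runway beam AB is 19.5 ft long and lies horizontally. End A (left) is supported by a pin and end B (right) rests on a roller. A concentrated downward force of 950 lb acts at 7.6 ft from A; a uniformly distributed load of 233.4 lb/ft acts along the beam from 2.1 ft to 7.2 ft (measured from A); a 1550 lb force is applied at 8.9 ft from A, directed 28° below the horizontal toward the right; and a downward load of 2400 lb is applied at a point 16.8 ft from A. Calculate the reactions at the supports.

Resultant of the distributed load: 233.4 × 5.1 = 1190.34 lb at 4.65 ft from A.
ΣM about A: B_y·19.5 − 950·7.6 − (233.4·5.1)·4.65 − 1550·sin28°·8.9 − 2400·16.8 = 0 → B_y = 59551.4/19.5 = 3053.92 ≈ 3054 lb.
ΣF_y = 0: A_y + 3053.92 − 950 − 233.4·5.1 − 1550·sin28° − 2400 = 0 → A_y = 2214 lb.
ΣF_x = 0: A_x + 1550·cos28° = 0 → A_x = -1369 lb.

A_x = -1369 lb, A_y = 2214 lb, B_y = 3054 lb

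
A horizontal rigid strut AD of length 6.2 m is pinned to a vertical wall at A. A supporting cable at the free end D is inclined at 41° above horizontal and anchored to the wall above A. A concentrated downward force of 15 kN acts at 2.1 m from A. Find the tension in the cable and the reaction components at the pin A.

T = 7.744 kN, A_x = 5.845 kN, A_y = 9.919 kN

ΣM about A: T·sin41°·6.2 − 15·2.1 = 0 → T = 31.5/(6.2·0.656059) = 7.74419 ≈ 7.744 kN.
ΣF_x = 0: A_x − T·cos41° = 0 → A_x = 7.74419 × 0.75471 = 5.845 kN.
ΣF_y = 0: A_y + T·sin41° − 15 = 0 → A_y = 15 − 7.74419 × 0.656059 = 9.919 kN.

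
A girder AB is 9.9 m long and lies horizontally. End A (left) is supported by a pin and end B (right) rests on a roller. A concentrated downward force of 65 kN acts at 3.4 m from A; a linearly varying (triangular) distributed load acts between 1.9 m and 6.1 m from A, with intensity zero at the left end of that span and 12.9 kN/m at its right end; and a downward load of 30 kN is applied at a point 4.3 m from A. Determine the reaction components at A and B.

Resultant of the triangular load: ½ × 12.9 × 4.2 = 27.09 kN, acting at 4.7 m from A (one-third of the span from the peak).
Taking moments about A: B_y·9.9 − 65·3.4 − (½·12.9·4.2)·4.7 − 30·4.3 = 0 → B_y = 477.323/9.9 = 48.2144 ≈ 48.21 kN.
ΣF_y = 0: A_y + 48.2144 − 65 − ½·12.9·4.2 − 30 = 0 → A_y = 73.88 kN.
ΣF_x = 0: no horizontal applied forces, so A_x = 0.

A_x = 0, A_y = 73.88 kN, B_y = 48.21 kN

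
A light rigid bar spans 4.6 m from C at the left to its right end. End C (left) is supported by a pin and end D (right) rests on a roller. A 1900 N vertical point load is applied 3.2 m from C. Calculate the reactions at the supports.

ΣM about C: D_y·4.6 − 1900·3.2 = 0 → D_y = 6080/4.6 = 1321.74 ≈ 1322 N.
ΣF_y = 0: C_y + 1321.74 − 1900 = 0 → C_y = 578.3 N.
ΣF_x = 0: no horizontal applied forces, so C_x = 0.

C_x = 0, C_y = 578.3 N, D_y = 1322 N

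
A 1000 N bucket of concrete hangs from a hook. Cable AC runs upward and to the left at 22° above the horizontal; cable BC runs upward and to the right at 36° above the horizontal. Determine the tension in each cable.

T_AC = 954.0 N, T_BC = 1093 N

ΣF_x = 0: −T_AC·cos22° + T_BC·cos36° = 0 → T_BC = 1.14606·T_AC.
ΣF_y = 0: T_AC·sin22° + T_BC·sin36° = 1000.
Substitute: T_AC·(0.374607 + 1.14606·0.587785) = 1000 → T_AC = 953.976 ≈ 954.0 N.
Then T_BC = 1.14606 × 953.976 = 1093 N.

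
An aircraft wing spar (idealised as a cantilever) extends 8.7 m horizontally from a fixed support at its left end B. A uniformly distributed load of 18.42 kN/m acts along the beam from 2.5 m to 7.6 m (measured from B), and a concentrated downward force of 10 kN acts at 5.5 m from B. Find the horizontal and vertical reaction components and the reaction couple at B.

Resultant of the distributed load: 18.42 × 5.1 = 93.942 kN at 5.05 m from B.
ΣF_x = 0: B_x = 0.
ΣF_y = 0: B_y − 18.42·5.1 − 10 = 0 → B_y = 103.9 kN.
ΣM about B: M_B − (18.42·5.1)·5.05 − 10·5.5 = 0 → M_B = 529.4 kN·m.

B_x = 0, B_y = 103.9 kN, M_B = 529.4 kN·m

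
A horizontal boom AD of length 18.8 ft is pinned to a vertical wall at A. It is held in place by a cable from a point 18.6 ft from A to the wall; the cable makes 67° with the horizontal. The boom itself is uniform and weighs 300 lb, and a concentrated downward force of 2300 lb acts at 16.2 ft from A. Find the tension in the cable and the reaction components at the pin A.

ΣM about A: T·sin67°·18.6 − 300·9.4 − 2300·16.2 = 0 → T = 40080/(18.6·0.920505) = 2340.93 ≈ 2341 lb.
ΣF_x = 0: A_x − T·cos67° = 0 → A_x = 2340.93 × 0.390731 = 914.7 lb.
ΣF_y = 0: A_y + T·sin67° − 300 − 2300 = 0 → A_y = 2600 − 2340.93 × 0.920505 = 445.2 lb.

T = 2341 lb, A_x = 914.7 lb, A_y = 445.2 lb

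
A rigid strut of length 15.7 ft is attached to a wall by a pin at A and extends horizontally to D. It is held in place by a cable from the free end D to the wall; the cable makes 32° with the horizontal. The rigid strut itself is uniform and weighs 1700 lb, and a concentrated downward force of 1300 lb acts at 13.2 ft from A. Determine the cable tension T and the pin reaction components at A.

T = 3667 lb, A_x = 3109 lb, A_y = 1057 lb

ΣM about A: T·sin32°·15.7 − 1700·7.85 − 1300·13.2 = 0 → T = 30505/(15.7·0.529919) = 3666.59 ≈ 3667 lb.
ΣF_x = 0: A_x − T·cos32° = 0 → A_x = 3666.59 × 0.848048 = 3109 lb.
ΣF_y = 0: A_y + T·sin32° − 1700 − 1300 = 0 → A_y = 3000 − 3666.59 × 0.529919 = 1057 lb.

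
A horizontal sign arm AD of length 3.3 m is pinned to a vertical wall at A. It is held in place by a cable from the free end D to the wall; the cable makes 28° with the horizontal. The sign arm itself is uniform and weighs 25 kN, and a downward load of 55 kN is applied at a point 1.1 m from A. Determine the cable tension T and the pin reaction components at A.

ΣM about A: T·sin28°·3.3 − 25·1.65 − 55·1.1 = 0 → T = 101.75/(3.3·0.469472) = 65.6766 ≈ 65.68 kN.
ΣF_x = 0: A_x − T·cos28° = 0 → A_x = 65.6766 × 0.882948 = 57.99 kN.
ΣF_y = 0: A_y + T·sin28° − 25 − 55 = 0 → A_y = 80 − 65.6766 × 0.469472 = 49.17 kN.

T = 65.68 kN, A_x = 57.99 kN, A_y = 49.17 kN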